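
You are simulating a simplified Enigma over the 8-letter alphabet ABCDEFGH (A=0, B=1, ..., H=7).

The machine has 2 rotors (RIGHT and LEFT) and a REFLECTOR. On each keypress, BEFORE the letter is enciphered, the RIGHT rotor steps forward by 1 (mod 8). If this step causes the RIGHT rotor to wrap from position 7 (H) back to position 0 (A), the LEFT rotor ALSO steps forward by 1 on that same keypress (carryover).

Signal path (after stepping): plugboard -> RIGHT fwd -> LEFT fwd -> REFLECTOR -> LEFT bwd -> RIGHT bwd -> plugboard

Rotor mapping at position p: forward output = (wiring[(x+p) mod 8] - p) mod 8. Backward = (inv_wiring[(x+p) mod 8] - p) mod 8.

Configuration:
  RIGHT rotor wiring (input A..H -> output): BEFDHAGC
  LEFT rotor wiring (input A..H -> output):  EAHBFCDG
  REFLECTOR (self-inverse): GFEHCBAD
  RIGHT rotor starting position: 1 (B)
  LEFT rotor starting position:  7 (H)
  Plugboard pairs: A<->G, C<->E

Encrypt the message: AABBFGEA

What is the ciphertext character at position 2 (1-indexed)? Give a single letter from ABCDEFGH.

Char 1 ('A'): step: R->2, L=7; A->plug->G->R->H->L->E->refl->C->L'->E->R'->E->plug->C
Char 2 ('A'): step: R->3, L=7; A->plug->G->R->B->L->F->refl->B->L'->C->R'->H->plug->H

H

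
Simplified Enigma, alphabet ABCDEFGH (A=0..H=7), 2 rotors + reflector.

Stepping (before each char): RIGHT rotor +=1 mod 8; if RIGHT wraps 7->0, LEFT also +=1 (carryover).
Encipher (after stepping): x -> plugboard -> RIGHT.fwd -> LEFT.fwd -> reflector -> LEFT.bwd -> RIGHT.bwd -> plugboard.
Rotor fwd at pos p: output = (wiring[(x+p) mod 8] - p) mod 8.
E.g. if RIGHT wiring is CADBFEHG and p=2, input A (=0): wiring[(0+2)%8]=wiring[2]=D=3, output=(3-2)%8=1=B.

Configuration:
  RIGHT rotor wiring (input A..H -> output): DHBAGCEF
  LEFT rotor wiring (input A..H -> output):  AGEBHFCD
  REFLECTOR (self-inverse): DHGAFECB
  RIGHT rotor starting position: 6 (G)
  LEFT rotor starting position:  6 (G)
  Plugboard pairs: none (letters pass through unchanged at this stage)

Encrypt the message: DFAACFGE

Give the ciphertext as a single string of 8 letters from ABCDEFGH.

Answer: BCGHACCG

Derivation:
Char 1 ('D'): step: R->7, L=6; D->plug->D->R->C->L->C->refl->G->L'->E->R'->B->plug->B
Char 2 ('F'): step: R->0, L->7 (L advanced); F->plug->F->R->C->L->H->refl->B->L'->B->R'->C->plug->C
Char 3 ('A'): step: R->1, L=7; A->plug->A->R->G->L->G->refl->C->L'->E->R'->G->plug->G
Char 4 ('A'): step: R->2, L=7; A->plug->A->R->H->L->D->refl->A->L'->F->R'->H->plug->H
Char 5 ('C'): step: R->3, L=7; C->plug->C->R->H->L->D->refl->A->L'->F->R'->A->plug->A
Char 6 ('F'): step: R->4, L=7; F->plug->F->R->D->L->F->refl->E->L'->A->R'->C->plug->C
Char 7 ('G'): step: R->5, L=7; G->plug->G->R->D->L->F->refl->E->L'->A->R'->C->plug->C
Char 8 ('E'): step: R->6, L=7; E->plug->E->R->D->L->F->refl->E->L'->A->R'->G->plug->G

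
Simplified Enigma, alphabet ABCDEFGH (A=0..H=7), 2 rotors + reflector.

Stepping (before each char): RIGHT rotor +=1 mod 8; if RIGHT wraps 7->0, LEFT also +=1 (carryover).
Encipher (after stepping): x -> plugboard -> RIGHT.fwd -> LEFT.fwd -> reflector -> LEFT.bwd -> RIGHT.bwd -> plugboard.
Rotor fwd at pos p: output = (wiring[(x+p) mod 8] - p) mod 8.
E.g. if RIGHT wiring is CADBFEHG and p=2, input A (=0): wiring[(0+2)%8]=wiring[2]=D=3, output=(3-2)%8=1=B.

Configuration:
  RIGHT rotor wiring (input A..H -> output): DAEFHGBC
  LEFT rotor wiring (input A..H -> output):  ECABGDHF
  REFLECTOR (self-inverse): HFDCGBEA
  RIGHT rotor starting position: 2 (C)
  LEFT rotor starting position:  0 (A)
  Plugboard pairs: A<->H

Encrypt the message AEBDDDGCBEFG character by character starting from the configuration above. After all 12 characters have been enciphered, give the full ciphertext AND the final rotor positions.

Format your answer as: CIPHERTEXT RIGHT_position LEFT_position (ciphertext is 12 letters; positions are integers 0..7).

Answer: GHGECFAAEFBD 6 1

Derivation:
Char 1 ('A'): step: R->3, L=0; A->plug->H->R->B->L->C->refl->D->L'->F->R'->G->plug->G
Char 2 ('E'): step: R->4, L=0; E->plug->E->R->H->L->F->refl->B->L'->D->R'->A->plug->H
Char 3 ('B'): step: R->5, L=0; B->plug->B->R->E->L->G->refl->E->L'->A->R'->G->plug->G
Char 4 ('D'): step: R->6, L=0; D->plug->D->R->C->L->A->refl->H->L'->G->R'->E->plug->E
Char 5 ('D'): step: R->7, L=0; D->plug->D->R->F->L->D->refl->C->L'->B->R'->C->plug->C
Char 6 ('D'): step: R->0, L->1 (L advanced); D->plug->D->R->F->L->G->refl->E->L'->G->R'->F->plug->F
Char 7 ('G'): step: R->1, L=1; G->plug->G->R->B->L->H->refl->A->L'->C->R'->H->plug->A
Char 8 ('C'): step: R->2, L=1; C->plug->C->R->F->L->G->refl->E->L'->G->R'->H->plug->A
Char 9 ('B'): step: R->3, L=1; B->plug->B->R->E->L->C->refl->D->L'->H->R'->E->plug->E
Char 10 ('E'): step: R->4, L=1; E->plug->E->R->H->L->D->refl->C->L'->E->R'->F->plug->F
Char 11 ('F'): step: R->5, L=1; F->plug->F->R->H->L->D->refl->C->L'->E->R'->B->plug->B
Char 12 ('G'): step: R->6, L=1; G->plug->G->R->B->L->H->refl->A->L'->C->R'->D->plug->D
Final: ciphertext=GHGECFAAEFBD, RIGHT=6, LEFT=1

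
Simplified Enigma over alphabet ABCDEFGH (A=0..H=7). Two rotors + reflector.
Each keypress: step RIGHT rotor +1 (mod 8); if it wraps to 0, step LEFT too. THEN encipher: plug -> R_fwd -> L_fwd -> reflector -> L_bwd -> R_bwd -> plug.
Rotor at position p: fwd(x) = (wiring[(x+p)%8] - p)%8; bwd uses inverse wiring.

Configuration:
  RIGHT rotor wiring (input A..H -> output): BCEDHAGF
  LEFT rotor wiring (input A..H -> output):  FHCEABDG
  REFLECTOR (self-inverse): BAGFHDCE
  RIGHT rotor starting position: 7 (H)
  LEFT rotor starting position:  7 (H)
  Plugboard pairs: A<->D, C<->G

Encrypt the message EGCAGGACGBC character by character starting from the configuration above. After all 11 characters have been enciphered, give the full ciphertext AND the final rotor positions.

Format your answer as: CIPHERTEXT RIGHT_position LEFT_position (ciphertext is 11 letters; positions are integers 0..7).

Answer: BEDHHCFGDEF 2 1

Derivation:
Char 1 ('E'): step: R->0, L->0 (L advanced); E->plug->E->R->H->L->G->refl->C->L'->C->R'->B->plug->B
Char 2 ('G'): step: R->1, L=0; G->plug->C->R->C->L->C->refl->G->L'->H->R'->E->plug->E
Char 3 ('C'): step: R->2, L=0; C->plug->G->R->H->L->G->refl->C->L'->C->R'->A->plug->D
Char 4 ('A'): step: R->3, L=0; A->plug->D->R->D->L->E->refl->H->L'->B->R'->H->plug->H
Char 5 ('G'): step: R->4, L=0; G->plug->C->R->C->L->C->refl->G->L'->H->R'->H->plug->H
Char 6 ('G'): step: R->5, L=0; G->plug->C->R->A->L->F->refl->D->L'->G->R'->G->plug->C
Char 7 ('A'): step: R->6, L=0; A->plug->D->R->E->L->A->refl->B->L'->F->R'->F->plug->F
Char 8 ('C'): step: R->7, L=0; C->plug->G->R->B->L->H->refl->E->L'->D->R'->C->plug->G
Char 9 ('G'): step: R->0, L->1 (L advanced); G->plug->C->R->E->L->A->refl->B->L'->B->R'->A->plug->D
Char 10 ('B'): step: R->1, L=1; B->plug->B->R->D->L->H->refl->E->L'->H->R'->E->plug->E
Char 11 ('C'): step: R->2, L=1; C->plug->G->R->H->L->E->refl->H->L'->D->R'->F->plug->F
Final: ciphertext=BEDHHCFGDEF, RIGHT=2, LEFT=1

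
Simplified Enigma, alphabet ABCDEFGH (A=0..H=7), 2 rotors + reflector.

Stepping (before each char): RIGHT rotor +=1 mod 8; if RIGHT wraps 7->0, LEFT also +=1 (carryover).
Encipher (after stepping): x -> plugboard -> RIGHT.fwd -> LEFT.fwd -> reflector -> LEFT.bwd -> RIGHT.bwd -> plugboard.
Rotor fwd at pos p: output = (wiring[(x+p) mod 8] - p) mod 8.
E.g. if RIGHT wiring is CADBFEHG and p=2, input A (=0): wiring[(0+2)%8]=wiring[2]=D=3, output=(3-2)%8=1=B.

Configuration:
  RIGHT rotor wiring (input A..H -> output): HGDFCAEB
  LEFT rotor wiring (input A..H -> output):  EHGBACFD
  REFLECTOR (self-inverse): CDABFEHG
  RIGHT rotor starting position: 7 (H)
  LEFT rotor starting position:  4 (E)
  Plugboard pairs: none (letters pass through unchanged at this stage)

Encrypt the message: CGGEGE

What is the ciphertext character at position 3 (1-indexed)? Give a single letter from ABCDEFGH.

Char 1 ('C'): step: R->0, L->5 (L advanced); C->plug->C->R->D->L->H->refl->G->L'->C->R'->E->plug->E
Char 2 ('G'): step: R->1, L=5; G->plug->G->R->A->L->F->refl->E->L'->G->R'->H->plug->H
Char 3 ('G'): step: R->2, L=5; G->plug->G->R->F->L->B->refl->D->L'->H->R'->F->plug->F

F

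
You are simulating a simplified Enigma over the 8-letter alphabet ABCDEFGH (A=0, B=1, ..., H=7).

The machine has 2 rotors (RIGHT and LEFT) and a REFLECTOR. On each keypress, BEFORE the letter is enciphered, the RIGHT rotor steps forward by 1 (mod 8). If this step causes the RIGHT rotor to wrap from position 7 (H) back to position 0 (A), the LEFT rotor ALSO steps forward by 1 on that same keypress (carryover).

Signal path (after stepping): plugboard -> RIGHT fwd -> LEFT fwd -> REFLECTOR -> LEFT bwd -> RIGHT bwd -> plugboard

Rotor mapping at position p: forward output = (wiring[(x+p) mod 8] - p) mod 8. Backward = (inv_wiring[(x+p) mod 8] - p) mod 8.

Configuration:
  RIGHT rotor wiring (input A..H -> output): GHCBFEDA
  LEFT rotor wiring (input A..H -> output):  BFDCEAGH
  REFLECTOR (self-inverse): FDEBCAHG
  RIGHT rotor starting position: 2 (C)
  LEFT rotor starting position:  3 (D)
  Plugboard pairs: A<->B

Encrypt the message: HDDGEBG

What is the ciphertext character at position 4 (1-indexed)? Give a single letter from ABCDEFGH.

Char 1 ('H'): step: R->3, L=3; H->plug->H->R->H->L->A->refl->F->L'->C->R'->B->plug->A
Char 2 ('D'): step: R->4, L=3; D->plug->D->R->E->L->E->refl->C->L'->G->R'->G->plug->G
Char 3 ('D'): step: R->5, L=3; D->plug->D->R->B->L->B->refl->D->L'->D->R'->C->plug->C
Char 4 ('G'): step: R->6, L=3; G->plug->G->R->H->L->A->refl->F->L'->C->R'->B->plug->A

A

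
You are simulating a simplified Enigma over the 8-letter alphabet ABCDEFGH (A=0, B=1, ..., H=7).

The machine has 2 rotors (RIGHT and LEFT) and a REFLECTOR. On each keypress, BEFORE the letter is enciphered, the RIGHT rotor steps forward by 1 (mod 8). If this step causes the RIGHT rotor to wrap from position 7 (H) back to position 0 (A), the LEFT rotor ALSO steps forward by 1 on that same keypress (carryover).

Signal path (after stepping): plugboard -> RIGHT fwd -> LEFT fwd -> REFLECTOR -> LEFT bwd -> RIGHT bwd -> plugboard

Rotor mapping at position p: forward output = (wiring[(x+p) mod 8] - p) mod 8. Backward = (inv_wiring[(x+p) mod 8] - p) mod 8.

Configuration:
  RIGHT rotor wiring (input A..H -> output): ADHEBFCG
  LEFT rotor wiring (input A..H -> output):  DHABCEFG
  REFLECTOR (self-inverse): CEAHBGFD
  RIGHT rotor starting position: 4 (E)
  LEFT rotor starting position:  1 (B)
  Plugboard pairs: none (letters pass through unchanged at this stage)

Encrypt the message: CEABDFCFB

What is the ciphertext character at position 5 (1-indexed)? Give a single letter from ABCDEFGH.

Char 1 ('C'): step: R->5, L=1; C->plug->C->R->B->L->H->refl->D->L'->E->R'->H->plug->H
Char 2 ('E'): step: R->6, L=1; E->plug->E->R->B->L->H->refl->D->L'->E->R'->A->plug->A
Char 3 ('A'): step: R->7, L=1; A->plug->A->R->H->L->C->refl->A->L'->C->R'->F->plug->F
Char 4 ('B'): step: R->0, L->2 (L advanced); B->plug->B->R->D->L->C->refl->A->L'->C->R'->G->plug->G
Char 5 ('D'): step: R->1, L=2; D->plug->D->R->A->L->G->refl->F->L'->H->R'->H->plug->H

H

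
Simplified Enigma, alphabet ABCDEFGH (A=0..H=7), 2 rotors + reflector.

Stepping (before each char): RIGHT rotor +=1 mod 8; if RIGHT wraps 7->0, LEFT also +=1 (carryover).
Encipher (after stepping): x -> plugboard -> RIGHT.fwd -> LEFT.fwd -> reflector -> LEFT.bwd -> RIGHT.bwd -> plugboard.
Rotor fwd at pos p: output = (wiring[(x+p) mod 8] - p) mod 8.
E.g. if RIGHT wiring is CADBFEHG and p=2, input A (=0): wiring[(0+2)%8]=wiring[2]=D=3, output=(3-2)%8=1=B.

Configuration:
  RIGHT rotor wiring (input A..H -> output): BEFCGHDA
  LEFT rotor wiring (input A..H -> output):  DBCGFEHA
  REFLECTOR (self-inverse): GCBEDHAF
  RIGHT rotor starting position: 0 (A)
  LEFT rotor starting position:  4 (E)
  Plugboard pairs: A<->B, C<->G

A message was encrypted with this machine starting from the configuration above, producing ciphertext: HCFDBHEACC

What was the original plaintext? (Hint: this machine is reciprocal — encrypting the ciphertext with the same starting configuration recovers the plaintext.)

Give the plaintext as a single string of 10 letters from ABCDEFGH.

Answer: CACEGDADBB

Derivation:
Char 1 ('H'): step: R->1, L=4; H->plug->H->R->A->L->B->refl->C->L'->H->R'->G->plug->C
Char 2 ('C'): step: R->2, L=4; C->plug->G->R->H->L->C->refl->B->L'->A->R'->B->plug->A
Char 3 ('F'): step: R->3, L=4; F->plug->F->R->G->L->G->refl->A->L'->B->R'->G->plug->C
Char 4 ('D'): step: R->4, L=4; D->plug->D->R->E->L->H->refl->F->L'->F->R'->E->plug->E
Char 5 ('B'): step: R->5, L=4; B->plug->A->R->C->L->D->refl->E->L'->D->R'->C->plug->G
Char 6 ('H'): step: R->6, L=4; H->plug->H->R->B->L->A->refl->G->L'->G->R'->D->plug->D
Char 7 ('E'): step: R->7, L=4; E->plug->E->R->D->L->E->refl->D->L'->C->R'->B->plug->A
Char 8 ('A'): step: R->0, L->5 (L advanced); A->plug->B->R->E->L->E->refl->D->L'->C->R'->D->plug->D
Char 9 ('C'): step: R->1, L=5; C->plug->G->R->H->L->A->refl->G->L'->D->R'->A->plug->B
Char 10 ('C'): step: R->2, L=5; C->plug->G->R->H->L->A->refl->G->L'->D->R'->A->plug->B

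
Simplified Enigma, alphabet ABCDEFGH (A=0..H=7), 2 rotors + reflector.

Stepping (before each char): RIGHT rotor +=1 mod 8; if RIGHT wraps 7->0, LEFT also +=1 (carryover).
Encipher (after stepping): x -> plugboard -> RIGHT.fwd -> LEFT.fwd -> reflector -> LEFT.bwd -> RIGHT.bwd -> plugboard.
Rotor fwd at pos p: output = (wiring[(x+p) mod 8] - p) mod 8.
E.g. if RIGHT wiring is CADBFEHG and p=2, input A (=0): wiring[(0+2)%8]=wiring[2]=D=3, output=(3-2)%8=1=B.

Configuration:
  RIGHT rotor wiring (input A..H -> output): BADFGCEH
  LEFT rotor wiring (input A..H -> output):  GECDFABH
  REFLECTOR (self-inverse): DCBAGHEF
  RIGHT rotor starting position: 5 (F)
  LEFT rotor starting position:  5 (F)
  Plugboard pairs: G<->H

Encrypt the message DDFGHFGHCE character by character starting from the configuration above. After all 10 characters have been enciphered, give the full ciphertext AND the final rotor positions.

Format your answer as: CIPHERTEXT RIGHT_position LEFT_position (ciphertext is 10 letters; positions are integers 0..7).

Char 1 ('D'): step: R->6, L=5; D->plug->D->R->C->L->C->refl->B->L'->D->R'->C->plug->C
Char 2 ('D'): step: R->7, L=5; D->plug->D->R->E->L->H->refl->F->L'->F->R'->H->plug->G
Char 3 ('F'): step: R->0, L->6 (L advanced); F->plug->F->R->C->L->A->refl->D->L'->A->R'->B->plug->B
Char 4 ('G'): step: R->1, L=6; G->plug->H->R->A->L->D->refl->A->L'->C->R'->B->plug->B
Char 5 ('H'): step: R->2, L=6; H->plug->G->R->H->L->C->refl->B->L'->B->R'->A->plug->A
Char 6 ('F'): step: R->3, L=6; F->plug->F->R->G->L->H->refl->F->L'->F->R'->G->plug->H
Char 7 ('G'): step: R->4, L=6; G->plug->H->R->B->L->B->refl->C->L'->H->R'->G->plug->H
Char 8 ('H'): step: R->5, L=6; H->plug->G->R->A->L->D->refl->A->L'->C->R'->C->plug->C
Char 9 ('C'): step: R->6, L=6; C->plug->C->R->D->L->G->refl->E->L'->E->R'->H->plug->G
Char 10 ('E'): step: R->7, L=6; E->plug->E->R->G->L->H->refl->F->L'->F->R'->H->plug->G
Final: ciphertext=CGBBAHHCGG, RIGHT=7, LEFT=6

Answer: CGBBAHHCGG 7 6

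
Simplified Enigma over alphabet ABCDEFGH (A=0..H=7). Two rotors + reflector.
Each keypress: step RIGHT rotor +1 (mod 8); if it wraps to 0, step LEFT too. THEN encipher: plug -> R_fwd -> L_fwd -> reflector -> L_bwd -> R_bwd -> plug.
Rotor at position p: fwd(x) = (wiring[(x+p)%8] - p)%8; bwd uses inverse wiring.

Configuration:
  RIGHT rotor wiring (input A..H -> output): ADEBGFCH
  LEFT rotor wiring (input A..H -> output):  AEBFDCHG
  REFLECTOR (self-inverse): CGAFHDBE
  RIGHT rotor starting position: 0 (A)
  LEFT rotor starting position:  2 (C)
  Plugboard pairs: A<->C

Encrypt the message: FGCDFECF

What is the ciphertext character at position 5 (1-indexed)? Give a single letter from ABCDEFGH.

Char 1 ('F'): step: R->1, L=2; F->plug->F->R->B->L->D->refl->F->L'->E->R'->E->plug->E
Char 2 ('G'): step: R->2, L=2; G->plug->G->R->G->L->G->refl->B->L'->C->R'->A->plug->C
Char 3 ('C'): step: R->3, L=2; C->plug->A->R->G->L->G->refl->B->L'->C->R'->C->plug->A
Char 4 ('D'): step: R->4, L=2; D->plug->D->R->D->L->A->refl->C->L'->H->R'->F->plug->F
Char 5 ('F'): step: R->5, L=2; F->plug->F->R->H->L->C->refl->A->L'->D->R'->D->plug->D

D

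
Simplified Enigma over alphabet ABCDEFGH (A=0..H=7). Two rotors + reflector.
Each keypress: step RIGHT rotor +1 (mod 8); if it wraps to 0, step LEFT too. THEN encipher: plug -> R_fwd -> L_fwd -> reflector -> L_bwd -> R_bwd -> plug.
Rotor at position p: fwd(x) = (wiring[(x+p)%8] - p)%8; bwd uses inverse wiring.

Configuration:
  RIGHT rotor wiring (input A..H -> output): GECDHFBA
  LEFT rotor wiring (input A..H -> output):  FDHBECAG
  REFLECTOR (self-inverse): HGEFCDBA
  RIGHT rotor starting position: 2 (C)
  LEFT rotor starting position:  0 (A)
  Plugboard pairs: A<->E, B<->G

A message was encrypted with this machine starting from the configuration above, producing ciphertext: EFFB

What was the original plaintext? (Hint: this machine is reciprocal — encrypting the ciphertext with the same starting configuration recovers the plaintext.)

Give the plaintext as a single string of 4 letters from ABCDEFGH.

Char 1 ('E'): step: R->3, L=0; E->plug->A->R->A->L->F->refl->D->L'->B->R'->G->plug->B
Char 2 ('F'): step: R->4, L=0; F->plug->F->R->A->L->F->refl->D->L'->B->R'->B->plug->G
Char 3 ('F'): step: R->5, L=0; F->plug->F->R->F->L->C->refl->E->L'->E->R'->B->plug->G
Char 4 ('B'): step: R->6, L=0; B->plug->G->R->B->L->D->refl->F->L'->A->R'->C->plug->C

Answer: BGGC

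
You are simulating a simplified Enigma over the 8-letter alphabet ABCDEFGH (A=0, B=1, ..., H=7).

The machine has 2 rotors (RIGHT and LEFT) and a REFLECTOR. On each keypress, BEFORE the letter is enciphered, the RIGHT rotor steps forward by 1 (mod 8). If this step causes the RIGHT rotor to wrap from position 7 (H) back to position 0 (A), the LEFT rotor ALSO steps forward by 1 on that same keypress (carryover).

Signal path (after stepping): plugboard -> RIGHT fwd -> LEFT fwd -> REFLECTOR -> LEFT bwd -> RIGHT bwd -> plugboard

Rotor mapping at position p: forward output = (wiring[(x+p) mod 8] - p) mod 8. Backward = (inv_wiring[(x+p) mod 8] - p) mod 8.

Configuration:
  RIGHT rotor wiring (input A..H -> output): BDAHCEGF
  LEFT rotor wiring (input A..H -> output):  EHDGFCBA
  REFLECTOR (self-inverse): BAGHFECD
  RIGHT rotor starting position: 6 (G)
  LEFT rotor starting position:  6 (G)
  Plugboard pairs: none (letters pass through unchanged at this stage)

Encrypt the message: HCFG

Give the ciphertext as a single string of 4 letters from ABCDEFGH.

Char 1 ('H'): step: R->7, L=6; H->plug->H->R->H->L->E->refl->F->L'->E->R'->C->plug->C
Char 2 ('C'): step: R->0, L->7 (L advanced); C->plug->C->R->A->L->B->refl->A->L'->C->R'->E->plug->E
Char 3 ('F'): step: R->1, L=7; F->plug->F->R->F->L->G->refl->C->L'->H->R'->B->plug->B
Char 4 ('G'): step: R->2, L=7; G->plug->G->R->H->L->C->refl->G->L'->F->R'->B->plug->B

Answer: CEBB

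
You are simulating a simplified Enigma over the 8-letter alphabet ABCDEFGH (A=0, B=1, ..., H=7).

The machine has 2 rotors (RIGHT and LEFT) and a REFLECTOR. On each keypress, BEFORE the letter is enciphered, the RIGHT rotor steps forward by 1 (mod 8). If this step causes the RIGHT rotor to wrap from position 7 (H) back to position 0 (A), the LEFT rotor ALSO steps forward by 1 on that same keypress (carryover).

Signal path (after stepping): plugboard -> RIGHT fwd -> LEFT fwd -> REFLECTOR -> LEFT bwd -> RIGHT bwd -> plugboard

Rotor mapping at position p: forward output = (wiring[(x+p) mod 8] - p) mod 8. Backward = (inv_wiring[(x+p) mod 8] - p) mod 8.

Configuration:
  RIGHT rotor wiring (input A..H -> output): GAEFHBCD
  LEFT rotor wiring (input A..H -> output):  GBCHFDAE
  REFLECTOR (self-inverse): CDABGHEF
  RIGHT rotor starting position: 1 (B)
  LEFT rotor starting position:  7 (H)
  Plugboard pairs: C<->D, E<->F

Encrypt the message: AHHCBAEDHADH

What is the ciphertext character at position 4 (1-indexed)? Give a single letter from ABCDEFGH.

Char 1 ('A'): step: R->2, L=7; A->plug->A->R->C->L->C->refl->A->L'->E->R'->G->plug->G
Char 2 ('H'): step: R->3, L=7; H->plug->H->R->B->L->H->refl->F->L'->A->R'->E->plug->F
Char 3 ('H'): step: R->4, L=7; H->plug->H->R->B->L->H->refl->F->L'->A->R'->G->plug->G
Char 4 ('C'): step: R->5, L=7; C->plug->D->R->B->L->H->refl->F->L'->A->R'->G->plug->G

G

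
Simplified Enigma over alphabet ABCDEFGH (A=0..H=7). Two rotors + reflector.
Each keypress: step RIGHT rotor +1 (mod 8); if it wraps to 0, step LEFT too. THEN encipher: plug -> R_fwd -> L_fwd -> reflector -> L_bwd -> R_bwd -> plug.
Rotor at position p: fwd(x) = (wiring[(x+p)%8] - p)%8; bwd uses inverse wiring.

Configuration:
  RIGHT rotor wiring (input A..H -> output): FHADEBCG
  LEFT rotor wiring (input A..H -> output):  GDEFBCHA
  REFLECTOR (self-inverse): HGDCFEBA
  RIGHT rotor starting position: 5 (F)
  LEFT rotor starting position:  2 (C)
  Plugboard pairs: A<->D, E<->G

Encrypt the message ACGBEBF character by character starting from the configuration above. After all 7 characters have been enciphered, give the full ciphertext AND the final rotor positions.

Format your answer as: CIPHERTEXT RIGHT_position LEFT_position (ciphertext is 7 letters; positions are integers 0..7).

Answer: BAAFFAE 4 3

Derivation:
Char 1 ('A'): step: R->6, L=2; A->plug->D->R->B->L->D->refl->C->L'->A->R'->B->plug->B
Char 2 ('C'): step: R->7, L=2; C->plug->C->R->A->L->C->refl->D->L'->B->R'->D->plug->A
Char 3 ('G'): step: R->0, L->3 (L advanced); G->plug->E->R->E->L->F->refl->E->L'->D->R'->D->plug->A
Char 4 ('B'): step: R->1, L=3; B->plug->B->R->H->L->B->refl->G->L'->B->R'->F->plug->F
Char 5 ('E'): step: R->2, L=3; E->plug->G->R->D->L->E->refl->F->L'->E->R'->F->plug->F
Char 6 ('B'): step: R->3, L=3; B->plug->B->R->B->L->G->refl->B->L'->H->R'->D->plug->A
Char 7 ('F'): step: R->4, L=3; F->plug->F->R->D->L->E->refl->F->L'->E->R'->G->plug->E
Final: ciphertext=BAAFFAE, RIGHT=4, LEFT=3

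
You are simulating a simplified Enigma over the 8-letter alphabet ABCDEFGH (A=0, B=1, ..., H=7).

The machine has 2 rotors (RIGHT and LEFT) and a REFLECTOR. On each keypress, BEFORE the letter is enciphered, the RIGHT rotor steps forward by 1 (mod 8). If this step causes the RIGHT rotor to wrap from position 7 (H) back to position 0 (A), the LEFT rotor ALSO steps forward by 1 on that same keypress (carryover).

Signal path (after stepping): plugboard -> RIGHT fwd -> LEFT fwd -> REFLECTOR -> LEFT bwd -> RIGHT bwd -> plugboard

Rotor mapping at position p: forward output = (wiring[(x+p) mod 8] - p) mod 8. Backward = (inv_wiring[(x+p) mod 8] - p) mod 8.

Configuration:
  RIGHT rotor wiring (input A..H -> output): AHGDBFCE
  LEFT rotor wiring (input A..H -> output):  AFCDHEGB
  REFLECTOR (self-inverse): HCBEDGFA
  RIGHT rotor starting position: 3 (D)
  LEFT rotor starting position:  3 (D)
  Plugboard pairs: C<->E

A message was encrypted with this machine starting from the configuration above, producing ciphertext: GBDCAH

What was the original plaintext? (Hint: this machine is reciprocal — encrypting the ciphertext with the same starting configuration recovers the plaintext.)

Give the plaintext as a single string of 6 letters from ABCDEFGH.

Answer: EHGAHF

Derivation:
Char 1 ('G'): step: R->4, L=3; G->plug->G->R->C->L->B->refl->C->L'->G->R'->C->plug->E
Char 2 ('B'): step: R->5, L=3; B->plug->B->R->F->L->F->refl->G->L'->E->R'->H->plug->H
Char 3 ('D'): step: R->6, L=3; D->plug->D->R->B->L->E->refl->D->L'->D->R'->G->plug->G
Char 4 ('C'): step: R->7, L=3; C->plug->E->R->E->L->G->refl->F->L'->F->R'->A->plug->A
Char 5 ('A'): step: R->0, L->4 (L advanced); A->plug->A->R->A->L->D->refl->E->L'->E->R'->H->plug->H
Char 6 ('H'): step: R->1, L=4; H->plug->H->R->H->L->H->refl->A->L'->B->R'->F->plug->F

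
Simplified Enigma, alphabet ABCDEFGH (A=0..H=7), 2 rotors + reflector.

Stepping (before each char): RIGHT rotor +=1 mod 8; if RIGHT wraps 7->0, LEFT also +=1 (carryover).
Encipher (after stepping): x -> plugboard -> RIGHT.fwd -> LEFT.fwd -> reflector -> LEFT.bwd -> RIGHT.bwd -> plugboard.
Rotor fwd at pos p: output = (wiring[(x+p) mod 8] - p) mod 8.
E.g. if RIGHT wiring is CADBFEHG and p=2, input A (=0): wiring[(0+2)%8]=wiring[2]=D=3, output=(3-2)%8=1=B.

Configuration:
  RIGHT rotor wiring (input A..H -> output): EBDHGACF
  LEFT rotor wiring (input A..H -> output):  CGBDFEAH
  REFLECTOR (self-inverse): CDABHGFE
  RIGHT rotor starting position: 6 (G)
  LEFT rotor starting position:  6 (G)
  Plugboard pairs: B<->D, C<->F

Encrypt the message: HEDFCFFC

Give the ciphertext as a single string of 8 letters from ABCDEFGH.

Answer: EHGGBCAD

Derivation:
Char 1 ('H'): step: R->7, L=6; H->plug->H->R->D->L->A->refl->C->L'->A->R'->E->plug->E
Char 2 ('E'): step: R->0, L->7 (L advanced); E->plug->E->R->G->L->F->refl->G->L'->F->R'->H->plug->H
Char 3 ('D'): step: R->1, L=7; D->plug->B->R->C->L->H->refl->E->L'->E->R'->G->plug->G
Char 4 ('F'): step: R->2, L=7; F->plug->C->R->E->L->E->refl->H->L'->C->R'->G->plug->G
Char 5 ('C'): step: R->3, L=7; C->plug->F->R->B->L->D->refl->B->L'->H->R'->D->plug->B
Char 6 ('F'): step: R->4, L=7; F->plug->C->R->G->L->F->refl->G->L'->F->R'->F->plug->C
Char 7 ('F'): step: R->5, L=7; F->plug->C->R->A->L->A->refl->C->L'->D->R'->A->plug->A
Char 8 ('C'): step: R->6, L=7; C->plug->F->R->B->L->D->refl->B->L'->H->R'->B->plug->D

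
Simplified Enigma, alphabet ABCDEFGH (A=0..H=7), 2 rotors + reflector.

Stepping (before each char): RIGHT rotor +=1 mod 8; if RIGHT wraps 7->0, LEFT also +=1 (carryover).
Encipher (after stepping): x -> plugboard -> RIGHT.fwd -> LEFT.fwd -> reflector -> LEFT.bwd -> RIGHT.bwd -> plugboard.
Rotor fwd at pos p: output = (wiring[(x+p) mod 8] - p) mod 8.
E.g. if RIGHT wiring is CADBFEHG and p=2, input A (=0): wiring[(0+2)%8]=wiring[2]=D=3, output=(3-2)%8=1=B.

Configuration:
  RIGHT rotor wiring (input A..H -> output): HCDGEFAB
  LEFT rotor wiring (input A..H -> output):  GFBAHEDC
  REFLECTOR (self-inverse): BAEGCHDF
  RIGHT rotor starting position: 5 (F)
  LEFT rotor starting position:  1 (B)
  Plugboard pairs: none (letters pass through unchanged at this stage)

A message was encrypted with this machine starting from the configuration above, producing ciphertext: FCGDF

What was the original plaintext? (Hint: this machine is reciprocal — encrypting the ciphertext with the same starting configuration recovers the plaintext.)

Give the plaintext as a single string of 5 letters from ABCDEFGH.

Char 1 ('F'): step: R->6, L=1; F->plug->F->R->A->L->E->refl->C->L'->F->R'->E->plug->E
Char 2 ('C'): step: R->7, L=1; C->plug->C->R->D->L->G->refl->D->L'->E->R'->D->plug->D
Char 3 ('G'): step: R->0, L->2 (L advanced); G->plug->G->R->A->L->H->refl->F->L'->C->R'->B->plug->B
Char 4 ('D'): step: R->1, L=2; D->plug->D->R->D->L->C->refl->E->L'->G->R'->H->plug->H
Char 5 ('F'): step: R->2, L=2; F->plug->F->R->H->L->D->refl->G->L'->B->R'->A->plug->A

Answer: EDBHA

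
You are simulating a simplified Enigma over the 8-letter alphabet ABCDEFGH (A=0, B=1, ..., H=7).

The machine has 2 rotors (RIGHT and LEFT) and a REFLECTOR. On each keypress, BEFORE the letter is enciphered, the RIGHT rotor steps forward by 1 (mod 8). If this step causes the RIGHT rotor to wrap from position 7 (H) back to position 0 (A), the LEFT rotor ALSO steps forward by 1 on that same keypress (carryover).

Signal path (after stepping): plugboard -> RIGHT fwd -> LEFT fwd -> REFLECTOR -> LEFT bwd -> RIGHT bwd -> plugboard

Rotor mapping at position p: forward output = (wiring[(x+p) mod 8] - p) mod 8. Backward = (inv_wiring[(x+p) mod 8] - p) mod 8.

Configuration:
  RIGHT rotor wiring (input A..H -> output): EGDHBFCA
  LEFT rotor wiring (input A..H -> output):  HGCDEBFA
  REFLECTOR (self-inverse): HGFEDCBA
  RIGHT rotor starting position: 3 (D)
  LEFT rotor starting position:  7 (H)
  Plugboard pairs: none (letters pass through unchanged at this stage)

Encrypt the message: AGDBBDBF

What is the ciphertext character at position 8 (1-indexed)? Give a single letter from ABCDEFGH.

Char 1 ('A'): step: R->4, L=7; A->plug->A->R->F->L->F->refl->C->L'->G->R'->C->plug->C
Char 2 ('G'): step: R->5, L=7; G->plug->G->R->C->L->H->refl->A->L'->B->R'->E->plug->E
Char 3 ('D'): step: R->6, L=7; D->plug->D->R->A->L->B->refl->G->L'->H->R'->H->plug->H
Char 4 ('B'): step: R->7, L=7; B->plug->B->R->F->L->F->refl->C->L'->G->R'->G->plug->G
Char 5 ('B'): step: R->0, L->0 (L advanced); B->plug->B->R->G->L->F->refl->C->L'->C->R'->G->plug->G
Char 6 ('D'): step: R->1, L=0; D->plug->D->R->A->L->H->refl->A->L'->H->R'->G->plug->G
Char 7 ('B'): step: R->2, L=0; B->plug->B->R->F->L->B->refl->G->L'->B->R'->A->plug->A
Char 8 ('F'): step: R->3, L=0; F->plug->F->R->B->L->G->refl->B->L'->F->R'->E->plug->E

E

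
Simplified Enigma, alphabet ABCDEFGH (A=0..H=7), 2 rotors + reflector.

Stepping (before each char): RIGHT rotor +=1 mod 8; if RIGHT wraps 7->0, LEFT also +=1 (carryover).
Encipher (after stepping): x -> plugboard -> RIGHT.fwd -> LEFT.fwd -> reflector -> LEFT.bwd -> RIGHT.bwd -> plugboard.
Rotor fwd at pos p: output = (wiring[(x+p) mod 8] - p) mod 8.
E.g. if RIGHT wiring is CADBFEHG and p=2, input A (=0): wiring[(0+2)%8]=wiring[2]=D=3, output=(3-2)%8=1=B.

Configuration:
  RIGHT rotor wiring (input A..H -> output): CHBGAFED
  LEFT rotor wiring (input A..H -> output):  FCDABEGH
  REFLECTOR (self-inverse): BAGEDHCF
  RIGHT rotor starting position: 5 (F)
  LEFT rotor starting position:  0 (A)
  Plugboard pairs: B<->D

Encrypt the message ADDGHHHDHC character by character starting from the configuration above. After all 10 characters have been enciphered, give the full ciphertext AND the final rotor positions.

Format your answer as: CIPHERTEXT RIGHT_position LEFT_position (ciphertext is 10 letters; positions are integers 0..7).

Char 1 ('A'): step: R->6, L=0; A->plug->A->R->G->L->G->refl->C->L'->B->R'->D->plug->B
Char 2 ('D'): step: R->7, L=0; D->plug->B->R->D->L->A->refl->B->L'->E->R'->A->plug->A
Char 3 ('D'): step: R->0, L->1 (L advanced); D->plug->B->R->H->L->E->refl->D->L'->E->R'->G->plug->G
Char 4 ('G'): step: R->1, L=1; G->plug->G->R->C->L->H->refl->F->L'->F->R'->C->plug->C
Char 5 ('H'): step: R->2, L=1; H->plug->H->R->F->L->F->refl->H->L'->C->R'->E->plug->E
Char 6 ('H'): step: R->3, L=1; H->plug->H->R->G->L->G->refl->C->L'->B->R'->D->plug->B
Char 7 ('H'): step: R->4, L=1; H->plug->H->R->C->L->H->refl->F->L'->F->R'->G->plug->G
Char 8 ('D'): step: R->5, L=1; D->plug->B->R->H->L->E->refl->D->L'->E->R'->F->plug->F
Char 9 ('H'): step: R->6, L=1; H->plug->H->R->H->L->E->refl->D->L'->E->R'->C->plug->C
Char 10 ('C'): step: R->7, L=1; C->plug->C->R->A->L->B->refl->A->L'->D->R'->B->plug->D
Final: ciphertext=BAGCEBGFCD, RIGHT=7, LEFT=1

Answer: BAGCEBGFCD 7 1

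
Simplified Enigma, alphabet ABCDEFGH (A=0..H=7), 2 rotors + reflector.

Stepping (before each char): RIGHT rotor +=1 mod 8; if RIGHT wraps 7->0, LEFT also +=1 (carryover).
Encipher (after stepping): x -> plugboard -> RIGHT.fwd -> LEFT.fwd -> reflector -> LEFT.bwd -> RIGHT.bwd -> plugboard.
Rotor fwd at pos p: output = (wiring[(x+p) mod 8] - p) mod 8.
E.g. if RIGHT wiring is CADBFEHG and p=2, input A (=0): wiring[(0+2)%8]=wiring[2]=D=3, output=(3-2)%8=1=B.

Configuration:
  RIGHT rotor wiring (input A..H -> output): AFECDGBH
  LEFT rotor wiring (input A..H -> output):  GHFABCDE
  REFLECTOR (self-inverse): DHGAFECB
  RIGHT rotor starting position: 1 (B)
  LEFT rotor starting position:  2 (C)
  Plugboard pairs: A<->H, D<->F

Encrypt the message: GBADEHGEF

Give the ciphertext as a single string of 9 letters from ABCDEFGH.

Answer: ECHAFEABH

Derivation:
Char 1 ('G'): step: R->2, L=2; G->plug->G->R->G->L->E->refl->F->L'->H->R'->E->plug->E
Char 2 ('B'): step: R->3, L=2; B->plug->B->R->A->L->D->refl->A->L'->D->R'->C->plug->C
Char 3 ('A'): step: R->4, L=2; A->plug->H->R->G->L->E->refl->F->L'->H->R'->A->plug->H
Char 4 ('D'): step: R->5, L=2; D->plug->F->R->H->L->F->refl->E->L'->G->R'->H->plug->A
Char 5 ('E'): step: R->6, L=2; E->plug->E->R->G->L->E->refl->F->L'->H->R'->D->plug->F
Char 6 ('H'): step: R->7, L=2; H->plug->A->R->A->L->D->refl->A->L'->D->R'->E->plug->E
Char 7 ('G'): step: R->0, L->3 (L advanced); G->plug->G->R->B->L->G->refl->C->L'->H->R'->H->plug->A
Char 8 ('E'): step: R->1, L=3; E->plug->E->R->F->L->D->refl->A->L'->D->R'->B->plug->B
Char 9 ('F'): step: R->2, L=3; F->plug->D->R->E->L->B->refl->H->L'->C->R'->A->plug->H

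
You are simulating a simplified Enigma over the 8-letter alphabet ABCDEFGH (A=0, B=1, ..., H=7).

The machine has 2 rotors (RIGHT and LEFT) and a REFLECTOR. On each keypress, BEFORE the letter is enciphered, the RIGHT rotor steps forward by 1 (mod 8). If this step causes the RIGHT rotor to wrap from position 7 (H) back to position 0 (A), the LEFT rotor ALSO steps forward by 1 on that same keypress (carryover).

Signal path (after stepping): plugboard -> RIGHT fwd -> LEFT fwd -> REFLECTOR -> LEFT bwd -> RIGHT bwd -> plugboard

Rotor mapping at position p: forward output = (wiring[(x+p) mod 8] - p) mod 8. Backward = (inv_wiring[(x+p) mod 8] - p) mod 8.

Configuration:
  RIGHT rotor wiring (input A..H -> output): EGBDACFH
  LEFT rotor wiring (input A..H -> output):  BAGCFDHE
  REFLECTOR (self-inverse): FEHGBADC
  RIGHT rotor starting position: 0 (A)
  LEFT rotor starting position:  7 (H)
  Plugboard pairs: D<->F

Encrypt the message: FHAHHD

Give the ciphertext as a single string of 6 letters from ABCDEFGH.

Answer: BDCEEH

Derivation:
Char 1 ('F'): step: R->1, L=7; F->plug->D->R->H->L->A->refl->F->L'->A->R'->B->plug->B
Char 2 ('H'): step: R->2, L=7; H->plug->H->R->E->L->D->refl->G->L'->F->R'->F->plug->D
Char 3 ('A'): step: R->3, L=7; A->plug->A->R->A->L->F->refl->A->L'->H->R'->C->plug->C
Char 4 ('H'): step: R->4, L=7; H->plug->H->R->H->L->A->refl->F->L'->A->R'->E->plug->E
Char 5 ('H'): step: R->5, L=7; H->plug->H->R->D->L->H->refl->C->L'->B->R'->E->plug->E
Char 6 ('D'): step: R->6, L=7; D->plug->F->R->F->L->G->refl->D->L'->E->R'->H->plug->H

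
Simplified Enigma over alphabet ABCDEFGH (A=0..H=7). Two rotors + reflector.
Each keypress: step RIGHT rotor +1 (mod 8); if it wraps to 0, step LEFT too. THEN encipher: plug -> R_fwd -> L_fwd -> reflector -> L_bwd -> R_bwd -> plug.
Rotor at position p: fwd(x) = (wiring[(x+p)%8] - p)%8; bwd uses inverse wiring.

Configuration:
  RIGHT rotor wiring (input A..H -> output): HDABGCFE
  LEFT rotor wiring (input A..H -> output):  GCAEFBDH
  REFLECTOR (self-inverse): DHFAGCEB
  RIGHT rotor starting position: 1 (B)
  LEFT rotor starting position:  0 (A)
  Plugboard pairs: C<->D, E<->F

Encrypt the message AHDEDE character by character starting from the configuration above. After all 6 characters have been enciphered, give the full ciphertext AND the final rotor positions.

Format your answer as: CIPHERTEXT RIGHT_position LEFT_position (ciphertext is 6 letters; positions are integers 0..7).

Answer: EDGBHA 7 0

Derivation:
Char 1 ('A'): step: R->2, L=0; A->plug->A->R->G->L->D->refl->A->L'->C->R'->F->plug->E
Char 2 ('H'): step: R->3, L=0; H->plug->H->R->F->L->B->refl->H->L'->H->R'->C->plug->D
Char 3 ('D'): step: R->4, L=0; D->plug->C->R->B->L->C->refl->F->L'->E->R'->G->plug->G
Char 4 ('E'): step: R->5, L=0; E->plug->F->R->D->L->E->refl->G->L'->A->R'->B->plug->B
Char 5 ('D'): step: R->6, L=0; D->plug->C->R->B->L->C->refl->F->L'->E->R'->H->plug->H
Char 6 ('E'): step: R->7, L=0; E->plug->F->R->H->L->H->refl->B->L'->F->R'->A->plug->A
Final: ciphertext=EDGBHA, RIGHT=7, LEFT=0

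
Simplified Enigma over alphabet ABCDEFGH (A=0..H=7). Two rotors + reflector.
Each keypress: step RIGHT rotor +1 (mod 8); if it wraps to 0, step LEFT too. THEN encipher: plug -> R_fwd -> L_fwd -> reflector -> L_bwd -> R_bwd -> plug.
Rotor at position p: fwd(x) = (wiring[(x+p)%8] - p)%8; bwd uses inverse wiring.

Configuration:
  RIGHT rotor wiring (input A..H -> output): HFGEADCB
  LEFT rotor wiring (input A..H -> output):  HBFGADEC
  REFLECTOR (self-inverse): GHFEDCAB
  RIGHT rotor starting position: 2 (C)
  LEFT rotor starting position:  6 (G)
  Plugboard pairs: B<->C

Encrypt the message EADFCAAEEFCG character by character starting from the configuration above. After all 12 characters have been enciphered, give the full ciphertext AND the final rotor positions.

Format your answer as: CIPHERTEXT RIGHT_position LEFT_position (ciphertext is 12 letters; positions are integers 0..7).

Answer: DGBDEGCBBEBD 6 7

Derivation:
Char 1 ('E'): step: R->3, L=6; E->plug->E->R->G->L->C->refl->F->L'->H->R'->D->plug->D
Char 2 ('A'): step: R->4, L=6; A->plug->A->R->E->L->H->refl->B->L'->C->R'->G->plug->G
Char 3 ('D'): step: R->5, L=6; D->plug->D->R->C->L->B->refl->H->L'->E->R'->C->plug->B
Char 4 ('F'): step: R->6, L=6; F->plug->F->R->G->L->C->refl->F->L'->H->R'->D->plug->D
Char 5 ('C'): step: R->7, L=6; C->plug->B->R->A->L->G->refl->A->L'->F->R'->E->plug->E
Char 6 ('A'): step: R->0, L->7 (L advanced); A->plug->A->R->H->L->F->refl->C->L'->C->R'->G->plug->G
Char 7 ('A'): step: R->1, L=7; A->plug->A->R->E->L->H->refl->B->L'->F->R'->B->plug->C
Char 8 ('E'): step: R->2, L=7; E->plug->E->R->A->L->D->refl->E->L'->G->R'->C->plug->B
Char 9 ('E'): step: R->3, L=7; E->plug->E->R->G->L->E->refl->D->L'->A->R'->C->plug->B
Char 10 ('F'): step: R->4, L=7; F->plug->F->R->B->L->A->refl->G->L'->D->R'->E->plug->E
Char 11 ('C'): step: R->5, L=7; C->plug->B->R->F->L->B->refl->H->L'->E->R'->C->plug->B
Char 12 ('G'): step: R->6, L=7; G->plug->G->R->C->L->C->refl->F->L'->H->R'->D->plug->D
Final: ciphertext=DGBDEGCBBEBD, RIGHT=6, LEFT=7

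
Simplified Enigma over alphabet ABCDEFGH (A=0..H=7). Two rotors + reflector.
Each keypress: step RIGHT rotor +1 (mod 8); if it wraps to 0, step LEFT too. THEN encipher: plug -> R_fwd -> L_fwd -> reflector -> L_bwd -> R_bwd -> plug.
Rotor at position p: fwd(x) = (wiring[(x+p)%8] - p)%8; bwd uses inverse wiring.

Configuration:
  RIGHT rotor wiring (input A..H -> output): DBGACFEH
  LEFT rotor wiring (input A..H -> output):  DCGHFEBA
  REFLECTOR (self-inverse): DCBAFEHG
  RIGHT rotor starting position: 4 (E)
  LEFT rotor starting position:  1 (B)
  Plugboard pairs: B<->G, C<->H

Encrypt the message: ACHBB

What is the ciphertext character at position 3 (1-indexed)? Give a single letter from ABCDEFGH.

Char 1 ('A'): step: R->5, L=1; A->plug->A->R->A->L->B->refl->C->L'->H->R'->B->plug->G
Char 2 ('C'): step: R->6, L=1; C->plug->H->R->H->L->C->refl->B->L'->A->R'->E->plug->E
Char 3 ('H'): step: R->7, L=1; H->plug->C->R->C->L->G->refl->H->L'->G->R'->G->plug->B

B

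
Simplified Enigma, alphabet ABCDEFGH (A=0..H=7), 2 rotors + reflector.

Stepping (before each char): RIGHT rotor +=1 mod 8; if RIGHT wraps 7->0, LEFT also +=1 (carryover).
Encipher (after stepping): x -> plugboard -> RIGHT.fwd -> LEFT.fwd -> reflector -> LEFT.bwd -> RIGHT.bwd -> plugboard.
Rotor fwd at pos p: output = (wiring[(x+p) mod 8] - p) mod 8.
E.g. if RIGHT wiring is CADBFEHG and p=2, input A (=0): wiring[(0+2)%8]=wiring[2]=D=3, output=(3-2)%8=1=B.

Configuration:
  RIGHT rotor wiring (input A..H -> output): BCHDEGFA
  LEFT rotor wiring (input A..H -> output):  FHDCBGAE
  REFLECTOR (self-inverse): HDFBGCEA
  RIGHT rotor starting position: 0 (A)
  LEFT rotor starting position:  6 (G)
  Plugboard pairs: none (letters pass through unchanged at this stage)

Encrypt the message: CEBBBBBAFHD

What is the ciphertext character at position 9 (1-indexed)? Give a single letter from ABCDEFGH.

Char 1 ('C'): step: R->1, L=6; C->plug->C->R->C->L->H->refl->A->L'->H->R'->G->plug->G
Char 2 ('E'): step: R->2, L=6; E->plug->E->R->D->L->B->refl->D->L'->G->R'->F->plug->F
Char 3 ('B'): step: R->3, L=6; B->plug->B->R->B->L->G->refl->E->L'->F->R'->E->plug->E
Char 4 ('B'): step: R->4, L=6; B->plug->B->R->C->L->H->refl->A->L'->H->R'->H->plug->H
Char 5 ('B'): step: R->5, L=6; B->plug->B->R->A->L->C->refl->F->L'->E->R'->D->plug->D
Char 6 ('B'): step: R->6, L=6; B->plug->B->R->C->L->H->refl->A->L'->H->R'->A->plug->A
Char 7 ('B'): step: R->7, L=6; B->plug->B->R->C->L->H->refl->A->L'->H->R'->G->plug->G
Char 8 ('A'): step: R->0, L->7 (L advanced); A->plug->A->R->B->L->G->refl->E->L'->D->R'->D->plug->D
Char 9 ('F'): step: R->1, L=7; F->plug->F->R->E->L->D->refl->B->L'->H->R'->G->plug->G

G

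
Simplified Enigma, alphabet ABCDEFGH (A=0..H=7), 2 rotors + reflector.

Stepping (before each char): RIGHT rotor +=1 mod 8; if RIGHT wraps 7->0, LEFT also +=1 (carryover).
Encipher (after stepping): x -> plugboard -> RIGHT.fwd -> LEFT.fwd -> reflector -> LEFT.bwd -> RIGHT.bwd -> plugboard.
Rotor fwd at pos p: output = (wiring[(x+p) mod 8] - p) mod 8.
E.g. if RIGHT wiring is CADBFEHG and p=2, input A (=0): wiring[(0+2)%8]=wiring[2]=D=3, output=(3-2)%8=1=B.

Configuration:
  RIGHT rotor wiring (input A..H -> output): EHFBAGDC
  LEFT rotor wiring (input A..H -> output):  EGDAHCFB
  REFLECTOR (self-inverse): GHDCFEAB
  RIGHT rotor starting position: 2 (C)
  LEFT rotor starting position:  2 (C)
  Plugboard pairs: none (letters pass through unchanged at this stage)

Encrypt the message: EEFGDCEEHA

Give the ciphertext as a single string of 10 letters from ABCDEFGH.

Char 1 ('E'): step: R->3, L=2; E->plug->E->R->H->L->E->refl->F->L'->C->R'->H->plug->H
Char 2 ('E'): step: R->4, L=2; E->plug->E->R->A->L->B->refl->H->L'->F->R'->H->plug->H
Char 3 ('F'): step: R->5, L=2; F->plug->F->R->A->L->B->refl->H->L'->F->R'->C->plug->C
Char 4 ('G'): step: R->6, L=2; G->plug->G->R->C->L->F->refl->E->L'->H->R'->E->plug->E
Char 5 ('D'): step: R->7, L=2; D->plug->D->R->G->L->C->refl->D->L'->E->R'->H->plug->H
Char 6 ('C'): step: R->0, L->3 (L advanced); C->plug->C->R->F->L->B->refl->H->L'->C->R'->H->plug->H
Char 7 ('E'): step: R->1, L=3; E->plug->E->R->F->L->B->refl->H->L'->C->R'->F->plug->F
Char 8 ('E'): step: R->2, L=3; E->plug->E->R->B->L->E->refl->F->L'->A->R'->F->plug->F
Char 9 ('H'): step: R->3, L=3; H->plug->H->R->C->L->H->refl->B->L'->F->R'->B->plug->B
Char 10 ('A'): step: R->4, L=3; A->plug->A->R->E->L->G->refl->A->L'->H->R'->C->plug->C

Answer: HHCEHHFFBC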